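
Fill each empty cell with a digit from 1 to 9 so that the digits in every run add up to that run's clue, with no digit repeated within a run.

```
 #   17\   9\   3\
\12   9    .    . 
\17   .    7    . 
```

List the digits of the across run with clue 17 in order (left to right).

8, 7, 2

17 in 2 cells must be {8,9}; 3 in 2 cells must be {1,2}.
R1C2 = 9 − 7 = 2 completes the 9 down.
R1C3 = 12 − 11 = 1 completes the 12 across.
R2C1 = 17 − 9 = 8 completes the 17 down.
R2C3 = 17 − 15 = 2 completes the 17 across.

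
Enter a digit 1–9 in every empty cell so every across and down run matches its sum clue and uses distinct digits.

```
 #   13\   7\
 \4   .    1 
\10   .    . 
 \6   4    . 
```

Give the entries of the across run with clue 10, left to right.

6, 4

4 in 2 cells must be {1,3}; 7 in 3 cells must be {1,2,4}.
R1C1 = 4 − 1 = 3 completes the 4 across.
R2C1 = 13 − 7 = 6 completes the 13 down.
R2C2 = 10 − 6 = 4 completes the 10 across.
R3C2 = 6 − 4 = 2 completes the 6 across.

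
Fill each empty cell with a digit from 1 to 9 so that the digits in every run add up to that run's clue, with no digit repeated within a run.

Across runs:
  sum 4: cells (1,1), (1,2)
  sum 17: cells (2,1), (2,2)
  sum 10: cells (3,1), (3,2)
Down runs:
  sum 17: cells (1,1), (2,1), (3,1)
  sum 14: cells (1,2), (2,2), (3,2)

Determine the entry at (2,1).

4 in 2 cells must be {1,3}; 17 in 2 cells must be {8,9}.
Nothing is forced directly, so branch on (1,1), whose candidates are 1 or 3. If (1,1) = 1: that forces (1,2) = 3, (2,1) = 9, after which (2,2) would have to be in {8} for the 17 across but in {2,4,5,6,7,9} for the 14 down — contradiction. So (1,1) = 3.
(1,2) = 4 − 3 = 1 completes the 4 across.
Nothing is forced directly, so branch on (2,1), whose candidates are 8 or 9. If (2,1) = 9: that forces (2,2) = 8, after which (3,1) would have to be in {1,2,3,4,6,7,8,9} for the 10 across but in {5} for the 17 down — contradiction. So (2,1) = 8.
(2,2) = 17 − 8 = 9 completes the 17 across.
(3,1) = 17 − 11 = 6 completes the 17 down.
(3,2) = 10 − 6 = 4 completes the 10 across.

8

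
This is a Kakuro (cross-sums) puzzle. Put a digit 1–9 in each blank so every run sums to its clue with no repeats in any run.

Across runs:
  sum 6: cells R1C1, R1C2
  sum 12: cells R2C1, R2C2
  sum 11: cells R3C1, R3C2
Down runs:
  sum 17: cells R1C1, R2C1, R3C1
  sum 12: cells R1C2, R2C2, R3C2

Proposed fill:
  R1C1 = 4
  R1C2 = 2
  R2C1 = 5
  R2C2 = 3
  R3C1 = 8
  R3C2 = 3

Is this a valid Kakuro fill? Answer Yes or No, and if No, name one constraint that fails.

No — the down run R1C2–R3C2 sums to 8, not 12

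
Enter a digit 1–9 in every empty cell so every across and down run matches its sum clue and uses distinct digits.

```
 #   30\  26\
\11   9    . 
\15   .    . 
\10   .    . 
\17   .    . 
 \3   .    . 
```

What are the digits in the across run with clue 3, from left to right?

2 1

17 in 2 cells must be {8,9}; 3 in 2 cells must be {1,2}.
R1C2 = 11 − 9 = 2 completes the 11 across.
R4C1 = 8: the only remaining digit allowed by both the 17 across and the 30 down.
R4C2 = 17 − 8 = 9 completes the 17 across.
R5C2 = 1: the only remaining digit allowed by both the 3 across and the 26 down.
R5C1 = 3 − 1 = 2 completes the 3 across.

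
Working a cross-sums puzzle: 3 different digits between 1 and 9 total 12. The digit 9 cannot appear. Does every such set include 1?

Counterexample: {2,3,7} sums to 12 under that restriction without using 1.

No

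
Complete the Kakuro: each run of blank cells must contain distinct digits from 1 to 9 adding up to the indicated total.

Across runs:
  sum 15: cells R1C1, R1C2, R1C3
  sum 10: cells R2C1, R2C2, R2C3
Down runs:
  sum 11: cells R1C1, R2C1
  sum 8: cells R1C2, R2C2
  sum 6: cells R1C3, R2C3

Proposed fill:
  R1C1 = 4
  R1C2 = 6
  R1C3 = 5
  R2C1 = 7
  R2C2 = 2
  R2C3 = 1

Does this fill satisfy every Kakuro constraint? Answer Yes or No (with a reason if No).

Across: 4+6+5=15; 7+2+1=10. Down: 4+7=11; 6+2=8; 5+1=6. No digit repeats within any run.

Yes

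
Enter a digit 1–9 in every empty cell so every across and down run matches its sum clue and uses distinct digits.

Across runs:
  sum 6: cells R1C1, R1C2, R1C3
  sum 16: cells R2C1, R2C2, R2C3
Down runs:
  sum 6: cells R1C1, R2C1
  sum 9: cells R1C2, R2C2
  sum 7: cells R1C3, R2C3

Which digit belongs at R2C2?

7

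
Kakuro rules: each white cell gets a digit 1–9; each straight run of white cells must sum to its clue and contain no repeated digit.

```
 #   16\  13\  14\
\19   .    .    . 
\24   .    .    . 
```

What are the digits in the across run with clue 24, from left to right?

24 in 3 cells must be {7,8,9}; 16 in 2 cells must be {7,9}.
Nothing is forced directly, so branch on R1C1, whose candidates are 7 or 9. If R1C1 = 7: that forces R2C1 = 9, R2C3 = 8, after which R1C3 would have to be in {3,4,8,9} for the 19 across but in {6} for the 14 down — contradiction. So R1C1 = 9.
R2C1 = 16 − 9 = 7 completes the 16 down.
Nothing is forced directly, so branch on R1C3, whose candidates are 6 or 8. If R1C3 = 8: then R1C2 would have to be in {2} for the 19 across but in {4,5,6,7,8,9} for the 13 down — contradiction. So R1C3 = 6.
R1C2 = 19 − 15 = 4 completes the 19 across.
R2C2 = 13 − 4 = 9 completes the 13 down.
R2C3 = 24 − 16 = 8 completes the 24 across.

7 9 8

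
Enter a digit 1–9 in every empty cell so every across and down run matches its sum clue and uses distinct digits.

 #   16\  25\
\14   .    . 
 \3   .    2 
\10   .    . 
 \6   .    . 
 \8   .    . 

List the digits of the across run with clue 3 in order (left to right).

1 2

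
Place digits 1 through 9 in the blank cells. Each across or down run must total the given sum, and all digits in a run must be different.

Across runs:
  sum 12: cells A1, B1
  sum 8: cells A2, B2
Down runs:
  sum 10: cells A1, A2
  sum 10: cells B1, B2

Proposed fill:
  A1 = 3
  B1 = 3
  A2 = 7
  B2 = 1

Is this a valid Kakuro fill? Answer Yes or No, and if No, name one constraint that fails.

No — the down run B1–B2 sums to 4, not 10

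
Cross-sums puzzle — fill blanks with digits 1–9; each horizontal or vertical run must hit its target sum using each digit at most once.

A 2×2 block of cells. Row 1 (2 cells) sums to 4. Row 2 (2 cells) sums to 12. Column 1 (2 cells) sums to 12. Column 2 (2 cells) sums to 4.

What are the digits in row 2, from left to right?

9 3

4 in 2 cells must be {1,3}.
The 4 across and the 12 down share only 3, so (1,1) = 3.
(1,2) = 4 − 3 = 1 completes the 4 across.
(2,1) = 12 − 3 = 9 completes the 12 down.
(2,2) = 12 − 9 = 3 completes the 12 across.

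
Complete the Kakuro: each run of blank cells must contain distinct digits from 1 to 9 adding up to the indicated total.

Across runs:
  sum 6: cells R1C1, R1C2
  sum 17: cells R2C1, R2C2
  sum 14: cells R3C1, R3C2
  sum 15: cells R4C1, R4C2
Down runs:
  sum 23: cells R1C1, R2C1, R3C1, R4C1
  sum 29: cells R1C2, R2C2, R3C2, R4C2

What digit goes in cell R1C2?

5

17 in 2 cells must be {8,9}; 29 in 4 cells must be {5,7,8,9}.
Only 5 fits R1C2 under both its across sum 6 and down sum 29.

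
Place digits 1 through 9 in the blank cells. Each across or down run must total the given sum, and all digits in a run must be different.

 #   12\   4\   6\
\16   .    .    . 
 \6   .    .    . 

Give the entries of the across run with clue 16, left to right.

9 3 4

6 in 3 cells must be {1,2,3}; 4 in 2 cells must be {1,3}.
The 6 across and the 12 down share only 3, so R2C1 = 3.
Given what's placed, R2C2 must be 1 to fit the 6 across and 4 down.
R2C3 = 6 − 4 = 2 completes the 6 across.
R1C1 = 12 − 3 = 9 completes the 12 down.
R1C2 = 4 − 1 = 3 completes the 4 down.
R1C3 = 16 − 12 = 4 completes the 16 across.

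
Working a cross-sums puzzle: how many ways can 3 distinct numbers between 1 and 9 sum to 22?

3 distinct digits from 1–9 sum between 6 and 24.
Enumerating: {5,8,9}, {6,7,9}.

2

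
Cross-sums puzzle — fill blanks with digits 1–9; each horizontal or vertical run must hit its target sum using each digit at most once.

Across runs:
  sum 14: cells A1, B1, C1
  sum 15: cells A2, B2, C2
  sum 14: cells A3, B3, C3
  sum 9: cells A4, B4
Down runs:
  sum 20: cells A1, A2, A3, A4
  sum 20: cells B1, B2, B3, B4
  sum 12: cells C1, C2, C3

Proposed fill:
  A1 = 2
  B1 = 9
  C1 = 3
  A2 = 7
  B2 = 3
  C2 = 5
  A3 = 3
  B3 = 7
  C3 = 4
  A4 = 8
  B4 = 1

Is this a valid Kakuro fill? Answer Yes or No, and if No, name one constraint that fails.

Across: 2+9+3=14; 7+3+5=15; 3+7+4=14; 8+1=9. Down: 2+7+3+8=20; 9+3+7+1=20; 3+5+4=12. No digit repeats within any run.

Yes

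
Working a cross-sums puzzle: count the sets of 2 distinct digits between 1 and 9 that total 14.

2 distinct digits from 1–9 sum between 3 and 17.
Enumerating: {5,9}, {6,8}.

2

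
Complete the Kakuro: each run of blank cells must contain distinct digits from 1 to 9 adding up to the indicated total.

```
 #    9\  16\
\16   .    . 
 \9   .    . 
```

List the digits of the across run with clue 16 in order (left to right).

7 9

16 in 2 cells must be {7,9}.
The 16 across and the 9 down share only 7, so R1C1 = 7.
R1C2 = 16 − 7 = 9 completes the 16 across.
R2C1 = 9 − 7 = 2 completes the 9 down.
R2C2 = 9 − 2 = 7 completes the 9 across.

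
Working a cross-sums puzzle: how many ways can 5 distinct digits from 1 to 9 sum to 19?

5

5 distinct digits from 1–9 sum between 15 and 35.
Enumerating: {1,2,3,4,9}, {1,2,3,5,8}, {1,2,3,6,7}, {1,2,4,5,7}, {1,3,4,5,6}.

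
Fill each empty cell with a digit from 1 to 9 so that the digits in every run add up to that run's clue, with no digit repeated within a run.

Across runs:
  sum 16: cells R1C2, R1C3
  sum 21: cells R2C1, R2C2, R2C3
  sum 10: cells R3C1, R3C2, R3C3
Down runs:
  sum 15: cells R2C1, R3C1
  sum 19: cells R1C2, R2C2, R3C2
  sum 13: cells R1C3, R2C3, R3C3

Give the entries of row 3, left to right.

6, 3, 1

16 in 2 cells must be {7,9}.
Nothing is forced directly, so branch on R1C2, whose candidates are 7 or 9. If R1C2 = 7: that forces R1C3 = 9, after which R2C3 would have to be in {4,5,6,7,8,9} for the 21 across but in {1,3} for the 13 down — contradiction. So R1C2 = 9.
R1C3 = 16 − 9 = 7 completes the 16 across.
Nothing is forced directly, so branch on R2C3, whose candidates are 4 or 5. If R2C3 = 4: that forces R2C2 = 8, R3C2 = 2, after which R3C3 would have to be in {1,3,5,7} for the 10 across but in {2} for the 13 down — contradiction. So R2C3 = 5.
R2C2 = 7: the only remaining digit allowed by both the 21 across and the 19 down.
R3C2 = 19 − 16 = 3 completes the 19 down.
R3C3 = 13 − 12 = 1 completes the 13 down.
R2C1 = 21 − 12 = 9 completes the 21 across.
R3C1 = 10 − 4 = 6 completes the 10 across.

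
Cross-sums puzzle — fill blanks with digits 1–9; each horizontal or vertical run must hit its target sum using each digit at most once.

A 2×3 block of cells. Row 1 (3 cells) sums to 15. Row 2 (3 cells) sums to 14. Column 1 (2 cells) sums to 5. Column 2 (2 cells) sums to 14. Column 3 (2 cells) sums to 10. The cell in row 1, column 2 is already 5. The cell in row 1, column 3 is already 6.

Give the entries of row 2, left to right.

1 9 4

(1,1) = 15 − 11 = 4 completes the 15 across.
(2,1) = 5 − 4 = 1 completes the 5 down.
(2,2) = 14 − 5 = 9 completes the 14 down.
(2,3) = 14 − 10 = 4 completes the 14 across.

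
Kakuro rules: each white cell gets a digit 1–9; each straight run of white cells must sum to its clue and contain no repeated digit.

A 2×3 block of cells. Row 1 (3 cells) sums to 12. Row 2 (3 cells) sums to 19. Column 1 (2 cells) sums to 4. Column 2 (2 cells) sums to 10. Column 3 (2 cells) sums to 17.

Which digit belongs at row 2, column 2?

7

4 in 2 cells must be {1,3}; 17 in 2 cells must be {8,9}.
The 19 across and the 4 down share only 3, so (2,1) = 3.
Given what's placed, (2,3) must be 9 to fit the 19 across and 17 down.
(1,1) = 4 − 3 = 1 completes the 4 down.
(1,3) = 17 − 9 = 8 completes the 17 down.
(2,2) = 19 − 12 = 7 completes the 19 across.
(1,2) = 12 − 9 = 3 completes the 12 across.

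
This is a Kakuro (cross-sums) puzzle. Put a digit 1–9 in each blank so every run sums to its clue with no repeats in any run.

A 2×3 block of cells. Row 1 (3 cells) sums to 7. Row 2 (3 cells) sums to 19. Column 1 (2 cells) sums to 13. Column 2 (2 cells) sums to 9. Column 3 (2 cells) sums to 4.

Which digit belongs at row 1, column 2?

2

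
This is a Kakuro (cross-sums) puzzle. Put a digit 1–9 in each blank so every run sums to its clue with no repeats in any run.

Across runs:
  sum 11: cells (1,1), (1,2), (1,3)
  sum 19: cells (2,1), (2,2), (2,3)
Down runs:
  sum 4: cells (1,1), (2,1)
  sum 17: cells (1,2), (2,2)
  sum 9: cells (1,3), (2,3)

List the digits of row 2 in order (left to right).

3 9 7

4 in 2 cells must be {1,3}; 17 in 2 cells must be {8,9}.
The 11 across and the 17 down share only 8, so (1,2) = 8.
The 19 across and the 4 down share only 3, so (2,1) = 3.
(2,2) = 17 − 8 = 9 completes the 17 down.
(2,3) = 19 − 12 = 7 completes the 19 across.
(1,1) = 4 − 3 = 1 completes the 4 down.
(1,3) = 11 − 9 = 2 completes the 11 across.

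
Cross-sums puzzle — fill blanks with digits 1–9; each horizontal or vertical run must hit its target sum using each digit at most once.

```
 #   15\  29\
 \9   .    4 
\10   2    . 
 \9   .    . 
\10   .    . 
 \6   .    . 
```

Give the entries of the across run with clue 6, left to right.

15 in 5 cells must be {1,2,3,4,5}.
R1C1 = 9 − 4 = 5 completes the 9 across.
R2C2 = 10 − 2 = 8 completes the 10 across.
No cell is forced outright now. R5C1 can only be 1 or 4 (the digits allowed by both its 6 across and its 15 down). If R5C1 = 1: that forces R5C2 = 5, R3C2 = 3, R4C2 = 9, after which R3C1 would have to be in {6} for the 9 across but in {3,4} for the 15 down — contradiction. So R5C1 = 4.
R5C2 = 6 − 4 = 2 completes the 6 across.

4 2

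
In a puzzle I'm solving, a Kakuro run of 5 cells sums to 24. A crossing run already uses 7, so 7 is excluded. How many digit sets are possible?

5

5 distinct digits from 1–9 sum between 15 and 35.
Dropping sets that contain 7.
Enumerating: {1,2,4,8,9}, {1,3,5,6,9}, {1,4,5,6,8}, {2,3,4,6,9}, {2,3,5,6,8}.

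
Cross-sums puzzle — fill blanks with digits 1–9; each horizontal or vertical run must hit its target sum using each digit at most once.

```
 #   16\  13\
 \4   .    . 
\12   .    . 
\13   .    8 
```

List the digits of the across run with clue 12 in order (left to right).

4 in 2 cells must be {1,3}.
R3C1 = 13 − 8 = 5 completes the 13 across.
Given what's placed, R1C1 must be 3 to fit the 4 across and 16 down.
R1C2 = 4 − 3 = 1 completes the 4 across.
R2C1 = 16 − 8 = 8 completes the 16 down.
R2C2 = 12 − 8 = 4 completes the 12 across.

8 4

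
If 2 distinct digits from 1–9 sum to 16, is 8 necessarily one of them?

No

The only way to make 16 from 2 distinct digits is {7,9}, which does not contain 8.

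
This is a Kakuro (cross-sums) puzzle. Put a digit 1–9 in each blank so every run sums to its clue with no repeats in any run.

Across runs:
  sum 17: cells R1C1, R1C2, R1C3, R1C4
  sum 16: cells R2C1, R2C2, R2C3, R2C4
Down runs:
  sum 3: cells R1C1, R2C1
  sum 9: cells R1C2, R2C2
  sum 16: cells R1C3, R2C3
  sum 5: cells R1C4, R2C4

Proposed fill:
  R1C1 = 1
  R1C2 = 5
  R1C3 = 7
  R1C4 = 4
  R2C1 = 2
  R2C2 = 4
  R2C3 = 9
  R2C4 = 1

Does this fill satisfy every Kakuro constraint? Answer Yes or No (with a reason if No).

Across: 1+5+7+4=17; 2+4+9+1=16. Down: 1+2=3; 5+4=9; 7+9=16; 4+1=5. No digit repeats within any run.

Yes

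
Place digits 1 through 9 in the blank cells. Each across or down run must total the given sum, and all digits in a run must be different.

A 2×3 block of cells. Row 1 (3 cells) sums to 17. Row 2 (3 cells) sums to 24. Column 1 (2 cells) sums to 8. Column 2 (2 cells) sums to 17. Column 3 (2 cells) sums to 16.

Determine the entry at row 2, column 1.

7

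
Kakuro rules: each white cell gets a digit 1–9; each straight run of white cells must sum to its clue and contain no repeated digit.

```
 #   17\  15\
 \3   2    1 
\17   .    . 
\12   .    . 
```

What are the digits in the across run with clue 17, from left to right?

8, 9

3 in 2 cells must be {1,2}; 17 in 2 cells must be {8,9}.
No cell is forced outright now. R2C1 can only be 8 or 9 (the digits allowed by both its 17 across and its 17 down). If R2C1 = 9: that forces R2C2 = 8, after which R3C1 would have to be in {3,4,5,7,8,9} for the 12 across but in {6} for the 17 down — contradiction. So R2C1 = 8.
R2C2 = 17 − 8 = 9 completes the 17 across.
R3C1 = 17 − 10 = 7 completes the 17 down.
R3C2 = 12 − 7 = 5 completes the 12 across.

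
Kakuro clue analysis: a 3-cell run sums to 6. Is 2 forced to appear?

Yes

The only way to make 6 from 3 distinct digits is {1,2,3}, which contains 2.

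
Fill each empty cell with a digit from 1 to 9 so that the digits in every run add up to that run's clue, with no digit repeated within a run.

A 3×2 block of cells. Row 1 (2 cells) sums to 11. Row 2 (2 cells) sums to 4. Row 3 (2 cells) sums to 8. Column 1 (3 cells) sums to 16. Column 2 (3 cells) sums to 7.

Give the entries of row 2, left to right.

4 in 2 cells must be {1,3}; 7 in 3 cells must be {1,2,4}.
The 4 across and the 7 down share only 1, so (2,2) = 1.
Given what's placed, (3,2) must be 2 to fit the 8 across and 7 down.
(1,2) = 7 − 3 = 4 completes the 7 down.
(2,1) = 4 − 1 = 3 completes the 4 across.
(3,1) = 8 − 2 = 6 completes the 8 across.
(1,1) = 11 − 4 = 7 completes the 11 across.

3 1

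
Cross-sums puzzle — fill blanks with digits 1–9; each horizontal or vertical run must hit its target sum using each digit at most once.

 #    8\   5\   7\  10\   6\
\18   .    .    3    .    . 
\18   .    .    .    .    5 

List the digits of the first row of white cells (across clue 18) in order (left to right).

R1C5 = 6 − 5 = 1 completes the 6 down.
R2C3 = 7 − 3 = 4 completes the 7 down.
Nothing is forced directly, so branch on R1C2, whose candidates are 2 or 4. If R1C2 = 2: then R2C2 would have to be in {1,2,6} for the 18 across but in {3} for the 5 down — contradiction. So R1C2 = 4.
Given what's placed, R1C1 must be 2 to fit the 18 across and 8 down.
R1C4 = 18 − 10 = 8 completes the 18 across.
R2C1 = 8 − 2 = 6 completes the 8 down.
R2C2 = 5 − 4 = 1 completes the 5 down.
R2C4 = 18 − 16 = 2 completes the 18 across.

2, 4, 3, 8, 1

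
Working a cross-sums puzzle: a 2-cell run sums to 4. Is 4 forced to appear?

The only way to make 4 from 2 distinct digits is {1,3}, which does not contain 4.

No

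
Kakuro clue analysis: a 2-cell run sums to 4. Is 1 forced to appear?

Yes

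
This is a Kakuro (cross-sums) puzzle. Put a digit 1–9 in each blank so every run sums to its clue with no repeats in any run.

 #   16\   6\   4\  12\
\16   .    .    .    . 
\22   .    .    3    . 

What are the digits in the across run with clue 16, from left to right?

9 2 1 4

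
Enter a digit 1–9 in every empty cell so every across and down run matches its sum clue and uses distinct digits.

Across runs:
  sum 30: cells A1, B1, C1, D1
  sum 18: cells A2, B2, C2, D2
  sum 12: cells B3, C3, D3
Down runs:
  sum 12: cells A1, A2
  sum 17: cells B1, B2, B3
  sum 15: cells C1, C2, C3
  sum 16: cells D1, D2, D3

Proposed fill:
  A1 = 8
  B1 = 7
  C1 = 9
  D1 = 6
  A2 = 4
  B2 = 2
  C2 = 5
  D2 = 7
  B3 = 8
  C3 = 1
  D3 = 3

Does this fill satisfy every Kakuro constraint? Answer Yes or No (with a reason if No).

Across: 8+7+9+6=30; 4+2+5+7=18; 8+1+3=12. Down: 8+4=12; 7+2+8=17; 9+5+1=15; 6+7+3=16. No digit repeats within any run.

Yes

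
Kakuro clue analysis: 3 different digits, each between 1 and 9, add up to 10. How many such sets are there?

4

3 distinct digits from 1–9 sum between 6 and 24.
Enumerating: {1,2,7}, {1,3,6}, {1,4,5}, {2,3,5}.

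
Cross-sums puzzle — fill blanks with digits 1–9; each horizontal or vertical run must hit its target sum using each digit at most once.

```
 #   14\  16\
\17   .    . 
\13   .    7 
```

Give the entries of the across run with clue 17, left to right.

17 in 2 cells must be {8,9}; 16 in 2 cells must be {7,9}.
R1C2 = 16 − 7 = 9 completes the 16 down.
R2C1 = 13 − 7 = 6 completes the 13 across.
R1C1 = 17 − 9 = 8 completes the 17 across.

8 9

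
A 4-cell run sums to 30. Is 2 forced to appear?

The only way to make 30 from 4 distinct digits is {6,7,8,9}, which does not contain 2.

No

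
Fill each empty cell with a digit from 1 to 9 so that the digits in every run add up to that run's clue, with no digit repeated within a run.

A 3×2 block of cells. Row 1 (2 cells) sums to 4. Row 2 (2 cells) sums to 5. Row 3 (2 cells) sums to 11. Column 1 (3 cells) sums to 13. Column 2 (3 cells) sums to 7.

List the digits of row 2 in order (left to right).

4 in 2 cells must be {1,3}; 7 in 3 cells must be {1,2,4}.
The 4 across and the 7 down share only 1, so (1,2) = 1.
(1,1) = 4 − 1 = 3 completes the 4 across.
Nothing is forced directly, so branch on (2,2), whose candidates are 2 or 4. If (2,2) = 2: then (2,1) would have to be in {3} for the 5 across but in {1,2,4,6,8,9} for the 13 down — contradiction. So (2,2) = 4.
(2,1) = 5 − 4 = 1 completes the 5 across.
(3,1) = 13 − 4 = 9 completes the 13 down.
(3,2) = 11 − 9 = 2 completes the 11 across.

1 4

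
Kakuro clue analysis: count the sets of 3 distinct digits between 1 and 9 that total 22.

3 distinct digits from 1–9 sum between 6 and 24.
Enumerating: {5,8,9}, {6,7,9}.

2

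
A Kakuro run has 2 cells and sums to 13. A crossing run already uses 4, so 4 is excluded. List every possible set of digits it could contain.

{5,8}; {6,7}

2 distinct digits from 1–9 sum between 3 and 17.
Dropping sets that contain 4.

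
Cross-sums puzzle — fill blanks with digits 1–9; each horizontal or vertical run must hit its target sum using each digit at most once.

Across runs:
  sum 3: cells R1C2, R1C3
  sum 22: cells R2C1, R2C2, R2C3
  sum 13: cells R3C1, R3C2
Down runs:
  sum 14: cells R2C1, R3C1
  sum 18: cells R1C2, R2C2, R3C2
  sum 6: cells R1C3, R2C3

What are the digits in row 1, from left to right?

3 in 2 cells must be {1,2}.
The 22 across and the 6 down share only 5, so R2C3 = 5.
R1C3 = 6 − 5 = 1 completes the 6 down.
R1C2 = 3 − 1 = 2 completes the 3 across.
R2C2 = 9: the only remaining digit allowed by both the 22 across and the 18 down.
R3C2 = 18 − 11 = 7 completes the 18 down.
R2C1 = 22 − 14 = 8 completes the 22 across.
R3C1 = 13 − 7 = 6 completes the 13 across.

2 1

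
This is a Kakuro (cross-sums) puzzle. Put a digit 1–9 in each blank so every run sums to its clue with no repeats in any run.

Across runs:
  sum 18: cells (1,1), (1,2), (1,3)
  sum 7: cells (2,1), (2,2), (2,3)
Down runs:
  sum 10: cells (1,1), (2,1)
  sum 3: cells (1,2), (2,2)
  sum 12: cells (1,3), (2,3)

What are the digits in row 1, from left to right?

9, 1, 8

7 in 3 cells must be {1,2,4}; 3 in 2 cells must be {1,2}.
The 7 across and the 12 down share only 4, so (2,3) = 4.
(1,3) = 12 − 4 = 8 completes the 12 down.
Given what's placed, (1,2) must be 1 to fit the 18 across and 3 down.
(2,2) = 3 − 1 = 2 completes the 3 down.
(1,1) = 18 − 9 = 9 completes the 18 across.
(2,1) = 7 − 6 = 1 completes the 7 across.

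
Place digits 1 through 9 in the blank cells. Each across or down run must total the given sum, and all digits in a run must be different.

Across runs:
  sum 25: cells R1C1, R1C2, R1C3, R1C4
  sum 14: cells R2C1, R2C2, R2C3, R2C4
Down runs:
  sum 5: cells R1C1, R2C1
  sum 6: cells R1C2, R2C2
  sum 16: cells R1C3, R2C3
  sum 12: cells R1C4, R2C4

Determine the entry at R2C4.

16 in 2 cells must be {7,9}.
Only 7 fits R2C3 under both its across sum 14 and down sum 16.
Given what's placed, R2C4 must be 4 to fit the 14 across and 12 down.

4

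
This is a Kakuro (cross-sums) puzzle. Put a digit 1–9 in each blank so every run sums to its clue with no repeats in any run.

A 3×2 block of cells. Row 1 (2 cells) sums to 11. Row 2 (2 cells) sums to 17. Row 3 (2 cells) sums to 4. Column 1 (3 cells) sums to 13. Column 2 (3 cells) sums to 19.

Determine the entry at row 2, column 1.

17 in 2 cells must be {8,9}; 4 in 2 cells must be {1,3}.
The 4 across and the 19 down share only 3, so (3,2) = 3.
Given what's placed, (2,2) must be 9 to fit the 17 across and 19 down.
(3,1) = 4 − 3 = 1 completes the 4 across.
(1,2) = 19 − 12 = 7 completes the 19 down.
(2,1) = 17 − 9 = 8 completes the 17 across.
(1,1) = 11 − 7 = 4 completes the 11 across.

8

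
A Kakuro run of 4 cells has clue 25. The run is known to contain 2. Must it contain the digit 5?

No

The only way to make 25 from 4 distinct digits under that restriction is {2,6,8,9}, which does not contain 5.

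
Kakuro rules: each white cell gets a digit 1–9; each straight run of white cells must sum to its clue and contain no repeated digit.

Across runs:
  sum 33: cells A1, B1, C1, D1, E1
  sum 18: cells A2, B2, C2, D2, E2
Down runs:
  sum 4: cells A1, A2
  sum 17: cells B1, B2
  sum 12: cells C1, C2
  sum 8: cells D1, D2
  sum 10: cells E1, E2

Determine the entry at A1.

3

4 in 2 cells must be {1,3}; 17 in 2 cells must be {8,9}.
Only 3 fits A1 under both its across sum 33 and down sum 4.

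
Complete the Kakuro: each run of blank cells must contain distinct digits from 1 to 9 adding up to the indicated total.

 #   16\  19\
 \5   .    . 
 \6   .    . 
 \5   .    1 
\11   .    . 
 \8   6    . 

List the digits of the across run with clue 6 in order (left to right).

16 in 5 cells must be {1,2,3,4,6}.
R3C1 = 5 − 1 = 4 completes the 5 across.
R5C2 = 8 − 6 = 2 completes the 8 across.
No cell is forced outright now. R1C2 can only be 3 or 4 (the digits allowed by both its 5 across and its 19 down). If R1C2 = 4: that forces R1C1 = 1, R2C1 = 2, after which R2C2 would have to be in {4} for the 6 across but in {3,5,7,9} for the 19 down — contradiction. So R1C2 = 3.
R1C1 = 5 − 3 = 2 completes the 5 across.
R2C1 = 1: the only remaining digit allowed by both the 6 across and the 16 down.
R2C2 = 6 − 1 = 5 completes the 6 across.

1, 5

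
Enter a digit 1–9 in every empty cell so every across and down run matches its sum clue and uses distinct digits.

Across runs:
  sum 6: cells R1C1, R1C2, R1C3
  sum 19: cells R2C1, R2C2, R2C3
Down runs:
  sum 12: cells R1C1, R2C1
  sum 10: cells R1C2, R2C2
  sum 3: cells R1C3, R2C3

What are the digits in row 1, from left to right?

6 in 3 cells must be {1,2,3}; 3 in 2 cells must be {1,2}.
The 6 across and the 12 down share only 3, so R1C1 = 3.
R2C1 = 12 − 3 = 9 completes the 12 down.
Given what's placed, R2C3 must be 2 to fit the 19 across and 3 down.
R1C3 = 3 − 2 = 1 completes the 3 down.
R2C2 = 19 − 11 = 8 completes the 19 across.
R1C2 = 6 − 4 = 2 completes the 6 across.

3, 2, 1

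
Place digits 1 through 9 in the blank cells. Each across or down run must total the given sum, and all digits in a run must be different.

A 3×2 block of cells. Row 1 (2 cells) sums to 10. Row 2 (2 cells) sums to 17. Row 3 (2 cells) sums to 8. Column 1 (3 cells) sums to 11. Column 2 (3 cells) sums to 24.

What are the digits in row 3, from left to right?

17 in 2 cells must be {8,9}; 24 in 3 cells must be {7,8,9}.
The 17 across and the 11 down share only 8, so (2,1) = 8.
(2,2) = 17 − 8 = 9 completes the 17 across.
Given what's placed, (3,2) must be 7 to fit the 8 across and 24 down.
(1,2) = 24 − 16 = 8 completes the 24 down.
(3,1) = 8 − 7 = 1 completes the 8 across.
(1,1) = 10 − 8 = 2 completes the 10 across.

1 7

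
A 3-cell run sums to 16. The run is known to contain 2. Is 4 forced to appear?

No

Counterexample: {2,5,9} sums to 16 under that restriction without using 4.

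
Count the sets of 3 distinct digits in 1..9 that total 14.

8

3 distinct digits from 1–9 sum between 6 and 24.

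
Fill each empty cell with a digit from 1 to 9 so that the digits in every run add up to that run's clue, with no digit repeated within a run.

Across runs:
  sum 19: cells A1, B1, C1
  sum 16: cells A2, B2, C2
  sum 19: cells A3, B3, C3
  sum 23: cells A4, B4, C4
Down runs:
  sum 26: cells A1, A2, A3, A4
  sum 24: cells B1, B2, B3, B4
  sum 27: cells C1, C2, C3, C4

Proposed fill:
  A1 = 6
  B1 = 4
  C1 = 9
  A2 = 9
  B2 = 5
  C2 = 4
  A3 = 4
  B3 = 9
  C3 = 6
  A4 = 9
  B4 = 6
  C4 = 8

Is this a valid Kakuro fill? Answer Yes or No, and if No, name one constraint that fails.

No — the across run A2–C2 sums to 18, not 16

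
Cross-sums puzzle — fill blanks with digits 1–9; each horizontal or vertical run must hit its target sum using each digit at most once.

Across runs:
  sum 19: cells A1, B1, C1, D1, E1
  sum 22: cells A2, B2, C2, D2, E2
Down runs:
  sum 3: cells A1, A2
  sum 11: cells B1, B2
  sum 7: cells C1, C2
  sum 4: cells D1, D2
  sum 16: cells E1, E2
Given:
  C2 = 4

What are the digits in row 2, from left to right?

1 5 4 3 9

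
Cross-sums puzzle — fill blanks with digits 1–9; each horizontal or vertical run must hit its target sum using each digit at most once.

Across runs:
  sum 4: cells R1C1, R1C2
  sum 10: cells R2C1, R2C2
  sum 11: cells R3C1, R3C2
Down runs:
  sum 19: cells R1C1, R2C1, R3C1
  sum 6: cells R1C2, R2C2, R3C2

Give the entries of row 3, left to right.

4 in 2 cells must be {1,3}; 6 in 3 cells must be {1,2,3}.
The 4 across and the 19 down share only 3, so R1C1 = 3.
R1C2 = 4 − 3 = 1 completes the 4 across.
Nothing is forced directly, so branch on R2C1, whose candidates are 7 or 9. If R2C1 = 9: then R2C2 would have to be in {1} for the 10 across but in {2,3} for the 6 down — contradiction. So R2C1 = 7.
R2C2 = 10 − 7 = 3 completes the 10 across.
R3C1 = 19 − 10 = 9 completes the 19 down.
R3C2 = 11 − 9 = 2 completes the 11 across.

9 2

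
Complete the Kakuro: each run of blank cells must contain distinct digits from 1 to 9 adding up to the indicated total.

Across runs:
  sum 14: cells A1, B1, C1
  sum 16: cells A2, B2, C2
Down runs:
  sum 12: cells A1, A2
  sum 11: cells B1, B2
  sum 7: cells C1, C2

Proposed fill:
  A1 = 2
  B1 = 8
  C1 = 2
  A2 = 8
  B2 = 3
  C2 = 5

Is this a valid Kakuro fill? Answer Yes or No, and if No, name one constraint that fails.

No — the across run A1–C1 sums to 12, not 14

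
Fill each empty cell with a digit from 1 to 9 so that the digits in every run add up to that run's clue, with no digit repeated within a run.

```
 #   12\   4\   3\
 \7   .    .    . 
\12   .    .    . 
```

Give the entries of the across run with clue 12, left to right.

7 in 3 cells must be {1,2,4}; 4 in 2 cells must be {1,3}; 3 in 2 cells must be {1,2}.
The 7 across and the 12 down share only 4, so R1C1 = 4.
Given what's placed, R1C2 must be 1 to fit the 7 across and 4 down.
R1C3 = 7 − 5 = 2 completes the 7 across.
R2C1 = 12 − 4 = 8 completes the 12 down.
R2C2 = 4 − 1 = 3 completes the 4 down.
R2C3 = 12 − 11 = 1 completes the 12 across.

8 3 1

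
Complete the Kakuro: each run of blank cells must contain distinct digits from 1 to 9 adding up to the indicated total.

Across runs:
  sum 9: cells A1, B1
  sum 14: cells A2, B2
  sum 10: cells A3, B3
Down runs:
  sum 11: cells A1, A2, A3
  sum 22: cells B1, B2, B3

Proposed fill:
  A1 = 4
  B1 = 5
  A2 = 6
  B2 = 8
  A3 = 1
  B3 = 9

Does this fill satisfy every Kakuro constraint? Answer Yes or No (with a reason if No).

Yes

Across: 4+5=9; 6+8=14; 1+9=10. Down: 4+6+1=11; 5+8+9=22. No digit repeats within any run.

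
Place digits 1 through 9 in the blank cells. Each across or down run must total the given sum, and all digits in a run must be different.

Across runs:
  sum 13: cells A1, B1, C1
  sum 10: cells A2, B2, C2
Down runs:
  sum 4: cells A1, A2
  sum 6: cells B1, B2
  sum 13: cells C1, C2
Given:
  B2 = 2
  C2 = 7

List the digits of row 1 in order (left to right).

4 in 2 cells must be {1,3}.
B1 = 6 − 2 = 4 completes the 6 down.
C1 = 13 − 7 = 6 completes the 13 down.
A2 = 10 − 9 = 1 completes the 10 across.
A1 = 13 − 10 = 3 completes the 13 across.

3 4 6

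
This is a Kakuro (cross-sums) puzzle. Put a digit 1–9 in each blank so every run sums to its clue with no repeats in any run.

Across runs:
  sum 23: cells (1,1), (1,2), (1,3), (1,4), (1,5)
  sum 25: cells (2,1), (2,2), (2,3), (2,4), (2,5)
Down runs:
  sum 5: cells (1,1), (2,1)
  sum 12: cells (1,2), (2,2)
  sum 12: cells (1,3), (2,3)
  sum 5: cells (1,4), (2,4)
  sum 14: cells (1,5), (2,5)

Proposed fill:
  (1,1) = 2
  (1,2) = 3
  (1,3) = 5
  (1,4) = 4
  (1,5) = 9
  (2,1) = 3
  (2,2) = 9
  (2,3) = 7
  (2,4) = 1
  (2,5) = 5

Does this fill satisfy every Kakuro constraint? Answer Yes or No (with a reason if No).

Across: 2+3+5+4+9=23; 3+9+7+1+5=25. Down: 2+3=5; 3+9=12; 5+7=12; 4+1=5; 9+5=14. No digit repeats within any run.

Yes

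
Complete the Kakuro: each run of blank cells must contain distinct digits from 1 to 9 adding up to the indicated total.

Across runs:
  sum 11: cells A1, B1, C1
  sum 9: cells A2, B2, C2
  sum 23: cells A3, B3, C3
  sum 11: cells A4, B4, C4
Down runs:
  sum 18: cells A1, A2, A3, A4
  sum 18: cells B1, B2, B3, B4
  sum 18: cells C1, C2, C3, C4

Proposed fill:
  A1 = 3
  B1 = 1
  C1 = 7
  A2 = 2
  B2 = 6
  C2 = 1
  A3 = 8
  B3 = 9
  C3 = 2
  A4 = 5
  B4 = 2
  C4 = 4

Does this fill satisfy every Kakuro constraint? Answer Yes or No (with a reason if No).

No — the down run C1–C4 sums to 14, not 18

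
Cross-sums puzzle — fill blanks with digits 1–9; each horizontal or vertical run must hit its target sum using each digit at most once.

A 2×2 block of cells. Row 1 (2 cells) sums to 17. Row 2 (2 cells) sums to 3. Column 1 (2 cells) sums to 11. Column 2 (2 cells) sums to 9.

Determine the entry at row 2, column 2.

17 in 2 cells must be {8,9}; 3 in 2 cells must be {1,2}.
The 17 across and the 9 down share only 8, so (1,2) = 8.
The 3 across and the 11 down share only 2, so (2,1) = 2.
(2,2) = 3 − 2 = 1 completes the 3 across.
(1,1) = 17 − 8 = 9 completes the 17 across.

1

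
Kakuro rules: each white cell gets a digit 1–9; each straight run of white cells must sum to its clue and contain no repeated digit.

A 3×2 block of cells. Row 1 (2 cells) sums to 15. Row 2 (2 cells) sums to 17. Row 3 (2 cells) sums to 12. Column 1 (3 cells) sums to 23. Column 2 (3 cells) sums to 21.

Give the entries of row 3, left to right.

8 4

17 in 2 cells must be {8,9}; 23 in 3 cells must be {6,8,9}.
Nothing is forced directly, so branch on (2,1), whose candidates are 8 or 9. If (2,1) = 8: that forces (2,2) = 9, (3,1) = 9, after which (3,2) would have to be in {3} for the 12 across but in {4,5,7,8} for the 21 down — contradiction. So (2,1) = 9.
(2,2) = 17 − 9 = 8 completes the 17 across.
Given what's placed, (3,1) must be 8 to fit the 12 across and 23 down.
(3,2) = 12 − 8 = 4 completes the 12 across.
(1,1) = 23 − 17 = 6 completes the 23 down.
(1,2) = 15 − 6 = 9 completes the 15 across.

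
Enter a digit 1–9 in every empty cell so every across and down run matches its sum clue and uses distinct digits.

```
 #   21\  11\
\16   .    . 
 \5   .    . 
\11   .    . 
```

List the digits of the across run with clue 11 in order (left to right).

16 in 2 cells must be {7,9}.
The 16 across and the 11 down share only 7, so R1C2 = 7.
The 5 across and the 21 down share only 4, so R2C1 = 4.
R2C2 = 5 − 4 = 1 completes the 5 across.
R3C2 = 11 − 8 = 3 completes the 11 down.
R1C1 = 16 − 7 = 9 completes the 16 across.
R3C1 = 11 − 3 = 8 completes the 11 across.

8 3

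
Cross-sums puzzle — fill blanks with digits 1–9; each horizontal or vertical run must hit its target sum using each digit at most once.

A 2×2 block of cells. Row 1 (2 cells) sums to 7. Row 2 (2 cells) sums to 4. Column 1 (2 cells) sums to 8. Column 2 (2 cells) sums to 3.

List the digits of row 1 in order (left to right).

4 in 2 cells must be {1,3}; 3 in 2 cells must be {1,2}.
The 4 across and the 3 down share only 1, so (2,2) = 1.
(1,2) = 3 − 1 = 2 completes the 3 down.
(2,1) = 4 − 1 = 3 completes the 4 across.
(1,1) = 7 − 2 = 5 completes the 7 across.

5, 2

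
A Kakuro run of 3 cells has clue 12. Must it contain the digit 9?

No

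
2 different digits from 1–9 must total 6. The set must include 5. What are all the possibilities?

{1,5}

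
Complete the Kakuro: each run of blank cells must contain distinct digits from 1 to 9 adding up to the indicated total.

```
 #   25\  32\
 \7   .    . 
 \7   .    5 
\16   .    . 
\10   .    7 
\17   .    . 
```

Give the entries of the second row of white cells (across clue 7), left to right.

2 5

16 in 2 cells must be {7,9}; 17 in 2 cells must be {8,9}.
R1C2 = 3: the only remaining digit allowed by both the 7 across and the 32 down.
R2C1 = 7 − 5 = 2 completes the 7 across.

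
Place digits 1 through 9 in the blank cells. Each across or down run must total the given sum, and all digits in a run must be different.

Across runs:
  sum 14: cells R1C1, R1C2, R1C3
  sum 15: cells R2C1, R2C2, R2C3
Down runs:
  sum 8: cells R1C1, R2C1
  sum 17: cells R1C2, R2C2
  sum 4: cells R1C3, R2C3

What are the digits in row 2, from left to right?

6, 8, 1

17 in 2 cells must be {8,9}; 4 in 2 cells must be {1,3}.
Nothing is forced directly, so branch on R1C2, whose candidates are 8 or 9. If R1C2 = 8: that forces R1C3 = 1, R2C2 = 9, after which R2C3 would have to be in {1,2,4,5} for the 15 across but in {3} for the 4 down — contradiction. So R1C2 = 9.
R2C2 = 17 − 9 = 8 completes the 17 down.
Nothing is forced directly, so branch on R1C3, whose candidates are 1 or 3. If R1C3 = 1: then R1C1 would have to be in {4} for the 14 across but in {1,2,3,5,6,7} for the 8 down — contradiction. So R1C3 = 3.
R1C1 = 14 − 12 = 2 completes the 14 across.
R2C1 = 8 − 2 = 6 completes the 8 down.
R2C3 = 15 − 14 = 1 completes the 15 across.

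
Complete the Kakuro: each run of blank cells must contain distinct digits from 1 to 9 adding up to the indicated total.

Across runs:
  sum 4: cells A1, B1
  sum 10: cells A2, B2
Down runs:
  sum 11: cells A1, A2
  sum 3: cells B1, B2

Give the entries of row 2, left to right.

4 in 2 cells must be {1,3}; 3 in 2 cells must be {1,2}.
The 4 across and the 11 down share only 3, so A1 = 3.
B1 = 4 − 3 = 1 completes the 4 across.
A2 = 11 − 3 = 8 completes the 11 down.
B2 = 10 − 8 = 2 completes the 10 across.

8 2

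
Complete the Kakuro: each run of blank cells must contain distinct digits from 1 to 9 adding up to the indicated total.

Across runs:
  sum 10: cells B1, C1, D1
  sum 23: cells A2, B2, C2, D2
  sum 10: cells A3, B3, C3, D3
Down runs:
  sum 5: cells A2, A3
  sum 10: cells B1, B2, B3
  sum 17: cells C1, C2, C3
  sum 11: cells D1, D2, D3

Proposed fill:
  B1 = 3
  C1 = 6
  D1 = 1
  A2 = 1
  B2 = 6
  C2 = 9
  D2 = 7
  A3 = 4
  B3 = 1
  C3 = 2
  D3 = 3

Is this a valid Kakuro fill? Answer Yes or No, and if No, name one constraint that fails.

Yes

Across: 3+6+1=10; 1+6+9+7=23; 4+1+2+3=10. Down: 1+4=5; 3+6+1=10; 6+9+2=17; 1+7+3=11. No digit repeats within any run.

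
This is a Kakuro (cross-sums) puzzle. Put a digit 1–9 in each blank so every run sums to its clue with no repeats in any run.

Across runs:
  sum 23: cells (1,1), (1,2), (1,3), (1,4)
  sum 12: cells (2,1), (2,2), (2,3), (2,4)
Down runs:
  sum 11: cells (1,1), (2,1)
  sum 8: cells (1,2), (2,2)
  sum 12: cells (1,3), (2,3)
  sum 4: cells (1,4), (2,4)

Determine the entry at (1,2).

4 in 2 cells must be {1,3}.
Nothing is forced directly, so branch on (1,4), whose candidates are 1 or 3. If (1,4) = 1: that forces (2,4) = 3, after which (2,3) would have to be in {1,2,6} for the 12 across but in {3,4,5,7,8,9} for the 12 down — contradiction. So (1,4) = 3.
(2,4) = 4 − 3 = 1 completes the 4 down.
Nothing is forced directly, so branch on (1,2), whose candidates are 5 or 6 or 7. If (1,2) = 5: that forces (2,2) = 3, after which (2,3) would have to be in {2,6} for the 12 across but in {3,4,5,7,8,9} for the 12 down — contradiction. If (1,2) = 7: then (2,2) would have to be in {2,3,4,5,6} for the 12 across but in {1} for the 8 down — contradiction. So (1,2) = 6.
(2,2) = 8 − 6 = 2 completes the 8 down.

6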